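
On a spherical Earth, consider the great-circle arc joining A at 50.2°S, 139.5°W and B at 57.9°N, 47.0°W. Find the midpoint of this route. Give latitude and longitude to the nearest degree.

The haversine formula gives a central angle δ ≈ 2.299 rad (131.7°) between the endpoints.
Interpolate at f = 1/2 with slerp weights a = sin((1−f)δ)/sin δ ≈ 1.223, b = sin(fδ)/sin δ ≈ 1.223.
p = a·p₁ + b·p₂ ≈ (-0.152, -0.984, 0.096); φ = arcsin(p_z) ≈ 5.53°, λ = atan2(p_y, p_x) ≈ -98.79°.

≈ 6°N, 99°W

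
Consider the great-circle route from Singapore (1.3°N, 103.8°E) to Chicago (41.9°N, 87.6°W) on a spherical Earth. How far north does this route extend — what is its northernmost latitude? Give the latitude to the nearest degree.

The great circle lies in the plane with unit normal n̂ = (p₁ × p₂)/|p₁ × p₂|.
Here n̂_z ≈ +0.210; the vertex latitude is φ_max = arccos|n̂_z| ≈ 77.9°.
Check via Clairaut: cos φ_max = |cos φ₁| · sin C = cos(1.3°)·sin(12.1°) ≈ 0.210, again giving ≈ 77.9°.

≈ 78°N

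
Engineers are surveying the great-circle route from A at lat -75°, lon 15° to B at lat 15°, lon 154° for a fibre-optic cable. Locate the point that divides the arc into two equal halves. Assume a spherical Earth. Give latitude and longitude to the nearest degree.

≈ lat -42°, lon 142°

Write both endpoints as unit vectors p₁, p₂ with components (cos φ cos λ, cos φ sin λ, sin φ).
The central angle between the endpoints is δ = arccos(p₁·p₂) ≈ 2.025 rad (116.0°).
Interpolate at f = 1/2 with slerp weights a = sin((1−f)δ)/sin δ ≈ 0.944, b = sin(fδ)/sin δ ≈ 0.944.
p = a·p₁ + b·p₂ ≈ (-0.583, 0.463, -0.667); φ = arcsin(p_z) ≈ -41.86°, λ = atan2(p_y, p_x) ≈ 141.57°.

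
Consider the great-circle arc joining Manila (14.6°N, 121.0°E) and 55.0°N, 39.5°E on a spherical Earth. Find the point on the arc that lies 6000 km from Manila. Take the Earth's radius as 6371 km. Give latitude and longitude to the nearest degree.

From cos δ = sin φ₁ sin φ₂ + cos φ₁ cos φ₂ cos Δλ, the central angle is δ ≈ 1.278 rad (73.2°). The total great-circle distance is δ·R ≈ 1.278 × 6371 ≈ 8143 km, so the target fraction is f = 6000/8143 ≈ 0.737.
Interpolate at f ≈ 0.737 with slerp weights a = sin((1−f)δ)/sin δ ≈ 0.345, b = sin(fδ)/sin δ ≈ 0.845.
p = a·p₁ + b·p₂ ≈ (0.202, 0.594, 0.779); φ = arcsin(p_z) ≈ 51.14°, λ = atan2(p_y, p_x) ≈ 71.22°.

≈ 51°N, 71°E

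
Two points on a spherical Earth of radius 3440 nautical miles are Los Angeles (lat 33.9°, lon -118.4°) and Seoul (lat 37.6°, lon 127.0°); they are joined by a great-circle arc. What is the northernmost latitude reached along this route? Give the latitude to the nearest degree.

The great circle lies in the plane with unit normal n̂ = (p₁ × p₂)/|p₁ × p₂|.
Here n̂_z ≈ -0.599; the vertex latitude is φ_max = arccos|n̂_z| ≈ 53.2°.
Check via Clairaut: cos φ_max = |cos φ₁| · sin C = cos(33.9°)·sin(46.2°) ≈ 0.599, again giving ≈ 53.2°.

≈ 53°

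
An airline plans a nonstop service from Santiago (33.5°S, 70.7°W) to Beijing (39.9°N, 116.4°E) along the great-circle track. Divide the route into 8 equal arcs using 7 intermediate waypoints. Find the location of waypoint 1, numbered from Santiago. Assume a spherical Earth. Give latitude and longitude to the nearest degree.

The haversine formula gives a central angle δ ≈ 2.992 rad (171.4°) between the endpoints.
Interpolate at f = 1/8 with slerp weights a = sin((1−f)δ)/sin δ ≈ 3.358, b = sin(fδ)/sin δ ≈ 2.455.
p = a·p₁ + b·p₂ ≈ (0.088, -0.956, -0.279); φ = arcsin(p_z) ≈ -16.20°, λ = atan2(p_y, p_x) ≈ -84.73°.

≈ 16°S, 85°W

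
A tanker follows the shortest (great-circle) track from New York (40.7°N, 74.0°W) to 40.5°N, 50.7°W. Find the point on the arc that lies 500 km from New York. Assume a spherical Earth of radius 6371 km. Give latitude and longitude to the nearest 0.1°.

Write both endpoints as unit vectors p₁, p₂ with components (cos φ cos λ, cos φ sin λ, sin φ).
The central angle between the endpoints is δ = arccos(p₁·p₂) ≈ 0.308 rad (17.6°). The total great-circle distance is δ·R ≈ 0.308 × 6371 ≈ 1961 km, so the target fraction is f = 500/1961 ≈ 0.255.
Interpolate at f ≈ 0.255 with slerp weights a = sin((1−f)δ)/sin δ ≈ 0.750, b = sin(fδ)/sin δ ≈ 0.259.
p = a·p₁ + b·p₂ ≈ (0.281, -0.699, 0.657); φ = arcsin(p_z) ≈ 41.10°, λ = atan2(p_y, p_x) ≈ -68.07°.

≈ 41.1°N, 68.1°W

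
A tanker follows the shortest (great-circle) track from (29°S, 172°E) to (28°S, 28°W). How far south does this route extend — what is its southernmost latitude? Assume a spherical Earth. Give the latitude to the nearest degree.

≈ 72°S

The great circle lies in the plane with unit normal n̂ = (p₁ × p₂)/|p₁ × p₂|.
Here n̂_z ≈ +0.305; the vertex latitude is φ_max = arccos|n̂_z| ≈ 72.3°.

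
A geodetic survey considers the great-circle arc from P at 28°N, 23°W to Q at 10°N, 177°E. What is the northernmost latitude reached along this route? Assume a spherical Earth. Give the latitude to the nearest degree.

≈ 64°N

The great circle lies in the plane with unit normal n̂ = (p₁ × p₂)/|p₁ × p₂|.
Here n̂_z ≈ -0.439; the vertex latitude is φ_max = arccos|n̂_z| ≈ 64.0°.
Check via Clairaut: cos φ_max = |cos φ₁| · sin C = cos(28.0°)·sin(29.8°) ≈ 0.439, again giving ≈ 64.0°.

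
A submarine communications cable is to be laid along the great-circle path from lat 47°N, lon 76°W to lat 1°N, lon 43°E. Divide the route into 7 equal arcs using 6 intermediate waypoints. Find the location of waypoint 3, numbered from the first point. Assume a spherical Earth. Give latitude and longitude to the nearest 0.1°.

≈ lat 44.0°N, lon 7.6°W

Write both endpoints as unit vectors p₁, p₂ with components (cos φ cos λ, cos φ sin λ, sin φ).
The central angle between the endpoints is δ = arccos(p₁·p₂) ≈ 1.894 rad (108.5°).
Interpolate at f = 3/7 with slerp weights a = sin((1−f)δ)/sin δ ≈ 0.931, b = sin(fδ)/sin δ ≈ 0.765.
p = a·p₁ + b·p₂ ≈ (0.713, -0.095, 0.695); φ = arcsin(p_z) ≈ 43.99°, λ = atan2(p_y, p_x) ≈ -7.55°.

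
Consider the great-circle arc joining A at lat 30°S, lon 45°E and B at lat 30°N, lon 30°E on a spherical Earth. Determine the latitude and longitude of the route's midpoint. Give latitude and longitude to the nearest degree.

Write both endpoints as unit vectors p₁, p₂ with components (cos φ cos λ, cos φ sin λ, sin φ).
The central angle between the endpoints is δ = arccos(p₁·p₂) ≈ 1.076 rad (61.7°).
Interpolate at f = 1/2 with slerp weights a = sin((1−f)δ)/sin δ ≈ 0.582, b = sin(fδ)/sin δ ≈ 0.582.
p = a·p₁ + b·p₂ ≈ (0.793, 0.609, 0.000); φ = arcsin(p_z) ≈ 0.00°, λ = atan2(p_y, p_x) ≈ 37.50°.

≈ lat 0°N, lon 37°E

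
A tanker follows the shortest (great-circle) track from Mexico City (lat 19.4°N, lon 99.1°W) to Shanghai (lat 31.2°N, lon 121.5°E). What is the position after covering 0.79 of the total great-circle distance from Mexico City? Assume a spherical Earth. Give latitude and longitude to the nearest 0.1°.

Convert each endpoint to a unit vector on the sphere (x = cos φ cos λ, y = cos φ sin λ, z = sin φ).
The central angle between the endpoints is δ = arccos(p₁·p₂) ≈ 2.027 rad (116.1°).
Interpolate at f = 0.79 with slerp weights a = sin((1−f)δ)/sin δ ≈ 0.460, b = sin(fδ)/sin δ ≈ 1.113.
p = a·p₁ + b·p₂ ≈ (-0.566, 0.384, 0.730); φ = arcsin(p_z) ≈ 46.85°, λ = atan2(p_y, p_x) ≈ 145.88°.

≈ lat 46.8°N, lon 145.9°E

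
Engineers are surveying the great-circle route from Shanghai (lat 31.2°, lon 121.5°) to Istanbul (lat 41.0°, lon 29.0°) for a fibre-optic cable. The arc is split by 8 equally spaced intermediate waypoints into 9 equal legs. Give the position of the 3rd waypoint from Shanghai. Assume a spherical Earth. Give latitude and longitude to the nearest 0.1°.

Convert each endpoint to a unit vector on the sphere (x = cos φ cos λ, y = cos φ sin λ, z = sin φ).
The central angle between the endpoints is δ = arccos(p₁·p₂) ≈ 1.254 rad (71.8°).
Interpolate at f = 3/9 with slerp weights a = sin((1−f)δ)/sin δ ≈ 0.781, b = sin(fδ)/sin δ ≈ 0.427.
p = a·p₁ + b·p₂ ≈ (-0.067, 0.726, 0.685); φ = arcsin(p_z) ≈ 43.21°, λ = atan2(p_y, p_x) ≈ 95.27°.

≈ lat 43.2°, lon 95.3°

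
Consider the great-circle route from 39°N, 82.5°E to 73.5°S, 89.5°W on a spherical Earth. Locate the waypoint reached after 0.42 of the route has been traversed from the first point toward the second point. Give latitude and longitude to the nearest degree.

Write both endpoints as unit vectors p₁, p₂ with components (cos φ cos λ, cos φ sin λ, sin φ).
The central angle between the endpoints is δ = arccos(p₁·p₂) ≈ 2.536 rad (145.3°).
Interpolate at f = 0.42 with slerp weights a = sin((1−f)δ)/sin δ ≈ 1.747, b = sin(fδ)/sin δ ≈ 1.536.
p = a·p₁ + b·p₂ ≈ (0.181, 0.910, -0.373); φ = arcsin(p_z) ≈ -21.92°, λ = atan2(p_y, p_x) ≈ 78.75°.

≈ 22°S, 79°E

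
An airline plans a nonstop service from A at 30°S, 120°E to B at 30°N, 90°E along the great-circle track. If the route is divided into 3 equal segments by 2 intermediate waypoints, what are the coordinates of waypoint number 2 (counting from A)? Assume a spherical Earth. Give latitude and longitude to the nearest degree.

The haversine formula gives a central angle δ ≈ 1.160 rad (66.5°) between the endpoints.
Interpolate at f = 2/3 with slerp weights a = sin((1−f)δ)/sin δ ≈ 0.411, b = sin(fδ)/sin δ ≈ 0.762.
p = a·p₁ + b·p₂ ≈ (-0.178, 0.968, 0.175); φ = arcsin(p_z) ≈ 10.10°, λ = atan2(p_y, p_x) ≈ 100.42°.

≈ 10°N, 100°E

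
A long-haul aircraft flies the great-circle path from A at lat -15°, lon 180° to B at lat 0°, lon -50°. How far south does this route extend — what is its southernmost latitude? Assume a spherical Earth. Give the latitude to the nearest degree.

≈ -19°

The great circle lies in the plane with unit normal n̂ = (p₁ × p₂)/|p₁ × p₂|.
Here n̂_z ≈ +0.944; the vertex latitude is φ_max = arccos|n̂_z| ≈ 19.3°.
Check via Clairaut: cos φ_max = |cos φ₁| · sin C = cos(15.0°)·sin(102.3°) ≈ 0.944, again giving ≈ 19.3°.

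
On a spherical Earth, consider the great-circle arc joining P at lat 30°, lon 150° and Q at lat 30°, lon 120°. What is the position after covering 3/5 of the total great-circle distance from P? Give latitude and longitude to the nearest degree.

Convert each endpoint to a unit vector on the sphere (x = cos φ cos λ, y = cos φ sin λ, z = sin φ).
The central angle between the endpoints is δ = arccos(p₁·p₂) ≈ 0.452 rad (25.9°).
Interpolate at f = 3/5 with slerp weights a = sin((1−f)δ)/sin δ ≈ 0.412, b = sin(fδ)/sin δ ≈ 0.613.
p = a·p₁ + b·p₂ ≈ (-0.574, 0.638, 0.513); φ = arcsin(p_z) ≈ 30.83°, λ = atan2(p_y, p_x) ≈ 131.98°.

≈ lat 31°, lon 132°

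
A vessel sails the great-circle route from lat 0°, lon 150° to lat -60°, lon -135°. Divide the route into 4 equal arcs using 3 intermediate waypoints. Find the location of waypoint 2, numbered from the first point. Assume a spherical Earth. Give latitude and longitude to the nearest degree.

≈ lat -35°, lon 173°

Convert each endpoint to a unit vector on the sphere (x = cos φ cos λ, y = cos φ sin λ, z = sin φ).
The central angle between the endpoints is δ = arccos(p₁·p₂) ≈ 1.441 rad (82.6°).
Interpolate at f = 2/4 with slerp weights a = sin((1−f)δ)/sin δ ≈ 0.665, b = sin(fδ)/sin δ ≈ 0.665.
p = a·p₁ + b·p₂ ≈ (-0.811, 0.097, -0.576); φ = arcsin(p_z) ≈ -35.19°, λ = atan2(p_y, p_x) ≈ 173.15°.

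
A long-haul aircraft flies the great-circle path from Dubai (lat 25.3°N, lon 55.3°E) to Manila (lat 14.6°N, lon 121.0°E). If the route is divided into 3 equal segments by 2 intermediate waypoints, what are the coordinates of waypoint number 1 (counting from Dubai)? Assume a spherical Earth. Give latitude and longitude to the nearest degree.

From cos δ = sin φ₁ sin φ₂ + cos φ₁ cos φ₂ cos Δλ, the central angle is δ ≈ 1.084 rad (62.1°).
Interpolate at f = 1/3 with slerp weights a = sin((1−f)δ)/sin δ ≈ 0.748, b = sin(fδ)/sin δ ≈ 0.400.
p = a·p₁ + b·p₂ ≈ (0.186, 0.888, 0.421); φ = arcsin(p_z) ≈ 24.87°, λ = atan2(p_y, p_x) ≈ 78.18°.

≈ lat 25°N, lon 78°E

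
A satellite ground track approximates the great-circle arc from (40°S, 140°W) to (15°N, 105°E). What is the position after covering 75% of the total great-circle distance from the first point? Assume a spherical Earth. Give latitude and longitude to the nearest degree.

≈ (4°S, 128°E)

Write both endpoints as unit vectors p₁, p₂ with components (cos φ cos λ, cos φ sin λ, sin φ).
The central angle between the endpoints is δ = arccos(p₁·p₂) ≈ 2.070 rad (118.6°).
Interpolate at f = 0.75 with slerp weights a = sin((1−f)δ)/sin δ ≈ 0.564, b = sin(fδ)/sin δ ≈ 1.139.
p = a·p₁ + b·p₂ ≈ (-0.616, 0.785, -0.068); φ = arcsin(p_z) ≈ -3.87°, λ = atan2(p_y, p_x) ≈ 128.09°.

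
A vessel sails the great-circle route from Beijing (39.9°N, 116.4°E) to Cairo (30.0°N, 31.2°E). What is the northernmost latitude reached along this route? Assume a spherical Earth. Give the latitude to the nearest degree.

The great circle lies in the plane with unit normal n̂ = (p₁ × p₂)/|p₁ × p₂|.
Here n̂_z ≈ -0.715; the vertex latitude is φ_max = arccos|n̂_z| ≈ 44.4°.
Check via Clairaut: cos φ_max = |cos φ₁| · sin C = cos(39.9°)·sin(68.7°) ≈ 0.715, again giving ≈ 44.4°.

≈ 44°N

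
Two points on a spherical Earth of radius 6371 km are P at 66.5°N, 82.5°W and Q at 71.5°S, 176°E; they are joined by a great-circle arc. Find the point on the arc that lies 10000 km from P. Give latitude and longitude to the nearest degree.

≈ 17°S, 129°W

From cos δ = sin φ₁ sin φ₂ + cos φ₁ cos φ₂ cos Δλ, the central angle is δ ≈ 2.679 rad (153.5°). The total great-circle distance is δ·R ≈ 2.679 × 6371 ≈ 17068 km, so the target fraction is f = 10000/17068 ≈ 0.586.
Interpolate at f ≈ 0.586 with slerp weights a = sin((1−f)δ)/sin δ ≈ 2.006, b = sin(fδ)/sin δ ≈ 2.241.
p = a·p₁ + b·p₂ ≈ (-0.605, -0.744, -0.285); φ = arcsin(p_z) ≈ -16.56°, λ = atan2(p_y, p_x) ≈ -129.12°.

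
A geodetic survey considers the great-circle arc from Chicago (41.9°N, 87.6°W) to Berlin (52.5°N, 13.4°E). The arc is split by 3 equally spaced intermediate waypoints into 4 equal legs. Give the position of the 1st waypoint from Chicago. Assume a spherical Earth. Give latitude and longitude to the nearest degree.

≈ (53°N, 70°W)

Write both endpoints as unit vectors p₁, p₂ with components (cos φ cos λ, cos φ sin λ, sin φ).
The central angle between the endpoints is δ = arccos(p₁·p₂) ≈ 1.111 rad (63.7°).
Interpolate at f = 1/4 with slerp weights a = sin((1−f)δ)/sin δ ≈ 0.826, b = sin(fδ)/sin δ ≈ 0.306.
p = a·p₁ + b·p₂ ≈ (0.207, -0.571, 0.794); φ = arcsin(p_z) ≈ 52.60°, λ = atan2(p_y, p_x) ≈ -70.08°.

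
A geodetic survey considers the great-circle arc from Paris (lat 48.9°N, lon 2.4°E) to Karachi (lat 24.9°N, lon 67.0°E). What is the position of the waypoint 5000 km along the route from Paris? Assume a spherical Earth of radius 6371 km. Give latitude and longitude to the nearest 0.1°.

≈ lat 31.6°N, lon 58.4°E

Convert each endpoint to a unit vector on the sphere (x = cos φ cos λ, y = cos φ sin λ, z = sin φ).
The central angle between the endpoints is δ = arccos(p₁·p₂) ≈ 0.961 rad (55.0°). The total great-circle distance is δ·R ≈ 0.961 × 6371 ≈ 6120 km, so the target fraction is f = 5000/6120 ≈ 0.817.
Interpolate at f ≈ 0.817 with slerp weights a = sin((1−f)δ)/sin δ ≈ 0.213, b = sin(fδ)/sin δ ≈ 0.862.
p = a·p₁ + b·p₂ ≈ (0.446, 0.726, 0.524); φ = arcsin(p_z) ≈ 31.59°, λ = atan2(p_y, p_x) ≈ 58.44°.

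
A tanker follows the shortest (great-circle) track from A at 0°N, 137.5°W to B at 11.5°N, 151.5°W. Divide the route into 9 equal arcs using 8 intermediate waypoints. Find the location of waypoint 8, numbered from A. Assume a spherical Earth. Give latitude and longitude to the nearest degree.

≈ 10°N, 150°W

Convert each endpoint to a unit vector on the sphere (x = cos φ cos λ, y = cos φ sin λ, z = sin φ).
The central angle between the endpoints is δ = arccos(p₁·p₂) ≈ 0.315 rad (18.0°).
Interpolate at f = 8/9 with slerp weights a = sin((1−f)δ)/sin δ ≈ 0.113, b = sin(fδ)/sin δ ≈ 0.892.
p = a·p₁ + b·p₂ ≈ (-0.851, -0.493, 0.178); φ = arcsin(p_z) ≈ 10.24°, λ = atan2(p_y, p_x) ≈ -149.91°.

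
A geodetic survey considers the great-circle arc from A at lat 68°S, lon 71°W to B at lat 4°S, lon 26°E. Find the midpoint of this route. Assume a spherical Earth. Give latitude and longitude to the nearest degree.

≈ lat 44°S, lon 5°E

Convert each endpoint to a unit vector on the sphere (x = cos φ cos λ, y = cos φ sin λ, z = sin φ).
The central angle between the endpoints is δ = arccos(p₁·p₂) ≈ 1.552 rad (88.9°).
Interpolate at f = 1/2 with slerp weights a = sin((1−f)δ)/sin δ ≈ 0.700, b = sin(fδ)/sin δ ≈ 0.700.
p = a·p₁ + b·p₂ ≈ (0.713, 0.058, -0.698); φ = arcsin(p_z) ≈ -44.29°, λ = atan2(p_y, p_x) ≈ 4.66°.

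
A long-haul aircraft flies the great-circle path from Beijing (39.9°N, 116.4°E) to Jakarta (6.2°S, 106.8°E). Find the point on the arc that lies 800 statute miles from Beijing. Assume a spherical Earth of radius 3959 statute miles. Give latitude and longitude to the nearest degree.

≈ (29°N, 113°E)

The haversine formula gives a central angle δ ≈ 0.819 rad (46.9°) between the endpoints. The total great-circle distance is δ·R ≈ 0.819 × 3959 ≈ 3244 mi, so the target fraction is f = 800/3244 ≈ 0.247.
Interpolate at f ≈ 0.247 with slerp weights a = sin((1−f)δ)/sin δ ≈ 0.792, b = sin(fδ)/sin δ ≈ 0.275.
p = a·p₁ + b·p₂ ≈ (-0.349, 0.806, 0.478); φ = arcsin(p_z) ≈ 28.58°, λ = atan2(p_y, p_x) ≈ 113.43°.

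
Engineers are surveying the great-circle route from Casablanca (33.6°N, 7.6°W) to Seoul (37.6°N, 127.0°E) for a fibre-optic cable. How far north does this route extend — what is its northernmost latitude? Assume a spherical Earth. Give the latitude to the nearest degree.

The great circle lies in the plane with unit normal n̂ = (p₁ × p₂)/|p₁ × p₂|.
Here n̂_z ≈ +0.474; the vertex latitude is φ_max = arccos|n̂_z| ≈ 61.7°.

≈ 62°N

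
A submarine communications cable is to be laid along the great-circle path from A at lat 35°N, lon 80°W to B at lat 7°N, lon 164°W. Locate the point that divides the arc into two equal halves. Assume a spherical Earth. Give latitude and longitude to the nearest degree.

Convert each endpoint to a unit vector on the sphere (x = cos φ cos λ, y = cos φ sin λ, z = sin φ).
The central angle between the endpoints is δ = arccos(p₁·p₂) ≈ 1.415 rad (81.1°).
Interpolate at f = 1/2 with slerp weights a = sin((1−f)δ)/sin δ ≈ 0.658, b = sin(fδ)/sin δ ≈ 0.658.
p = a·p₁ + b·p₂ ≈ (-0.534, -0.711, 0.458); φ = arcsin(p_z) ≈ 27.23°, λ = atan2(p_y, p_x) ≈ -126.93°.

≈ lat 27°N, lon 127°W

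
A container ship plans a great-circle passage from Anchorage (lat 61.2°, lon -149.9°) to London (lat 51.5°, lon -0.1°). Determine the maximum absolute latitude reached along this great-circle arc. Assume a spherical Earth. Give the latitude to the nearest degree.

≈ 80°

The great circle lies in the plane with unit normal n̂ = (p₁ × p₂)/|p₁ × p₂|.
Here n̂_z ≈ +0.167; the vertex latitude is φ_max = arccos|n̂_z| ≈ 80.4°.
Check via Clairaut: cos φ_max = |cos φ₁| · sin C = cos(61.2°)·sin(20.3°) ≈ 0.167, again giving ≈ 80.4°.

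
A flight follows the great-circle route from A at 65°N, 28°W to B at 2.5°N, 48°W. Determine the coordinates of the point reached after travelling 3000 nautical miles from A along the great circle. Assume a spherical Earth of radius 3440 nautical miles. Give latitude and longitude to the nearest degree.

≈ 16°N, 46°W

From cos δ = sin φ₁ sin φ₂ + cos φ₁ cos φ₂ cos Δλ, the central angle is δ ≈ 1.119 rad (64.1°). The total great-circle distance is δ·R ≈ 1.119 × 3440 ≈ 3850 nmi, so the target fraction is f = 3000/3850 ≈ 0.779.
Interpolate at f ≈ 0.779 with slerp weights a = sin((1−f)δ)/sin δ ≈ 0.272, b = sin(fδ)/sin δ ≈ 0.851.
p = a·p₁ + b·p₂ ≈ (0.670, -0.686, 0.284); φ = arcsin(p_z) ≈ 16.48°, λ = atan2(p_y, p_x) ≈ -45.65°.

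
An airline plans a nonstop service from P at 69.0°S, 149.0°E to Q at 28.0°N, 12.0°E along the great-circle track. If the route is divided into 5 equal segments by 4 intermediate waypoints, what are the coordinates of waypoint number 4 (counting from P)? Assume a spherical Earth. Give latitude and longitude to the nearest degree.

≈ 3°N, 20°E

Write both endpoints as unit vectors p₁, p₂ with components (cos φ cos λ, cos φ sin λ, sin φ).
The central angle between the endpoints is δ = arccos(p₁·p₂) ≈ 2.305 rad (132.0°).
Interpolate at f = 4/5 with slerp weights a = sin((1−f)δ)/sin δ ≈ 0.599, b = sin(fδ)/sin δ ≈ 1.297.
p = a·p₁ + b·p₂ ≈ (0.936, 0.349, 0.050); φ = arcsin(p_z) ≈ 2.85°, λ = atan2(p_y, p_x) ≈ 20.43°.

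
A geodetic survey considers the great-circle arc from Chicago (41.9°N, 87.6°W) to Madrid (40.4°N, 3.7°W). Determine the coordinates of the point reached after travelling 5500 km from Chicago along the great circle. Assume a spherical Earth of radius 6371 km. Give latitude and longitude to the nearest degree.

Write both endpoints as unit vectors p₁, p₂ with components (cos φ cos λ, cos φ sin λ, sin φ).
The central angle between the endpoints is δ = arccos(p₁·p₂) ≈ 1.055 rad (60.5°). The total great-circle distance is δ·R ≈ 1.055 × 6371 ≈ 6723 km, so the target fraction is f = 5500/6723 ≈ 0.818.
Interpolate at f ≈ 0.818 with slerp weights a = sin((1−f)δ)/sin δ ≈ 0.219, b = sin(fδ)/sin δ ≈ 0.874.
p = a·p₁ + b·p₂ ≈ (0.671, -0.206, 0.713); φ = arcsin(p_z) ≈ 45.44°, λ = atan2(p_y, p_x) ≈ -17.07°.

≈ 45°N, 17°W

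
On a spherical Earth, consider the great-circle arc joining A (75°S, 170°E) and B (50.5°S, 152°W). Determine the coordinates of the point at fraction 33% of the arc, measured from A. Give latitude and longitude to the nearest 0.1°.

Convert each endpoint to a unit vector on the sphere (x = cos φ cos λ, y = cos φ sin λ, z = sin φ).
The central angle between the endpoints is δ = arccos(p₁·p₂) ≈ 0.505 rad (28.9°).
Interpolate at f = 0.33 with slerp weights a = sin((1−f)δ)/sin δ ≈ 0.686, b = sin(fδ)/sin δ ≈ 0.343.
p = a·p₁ + b·p₂ ≈ (-0.367, -0.072, -0.927); φ = arcsin(p_z) ≈ -68.02°, λ = atan2(p_y, p_x) ≈ -168.98°.

≈ (68.0°S, 169.0°W)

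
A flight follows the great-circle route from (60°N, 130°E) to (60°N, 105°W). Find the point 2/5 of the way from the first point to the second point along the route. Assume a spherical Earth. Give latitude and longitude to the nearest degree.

From cos δ = sin φ₁ sin φ₂ + cos φ₁ cos φ₂ cos Δλ, the central angle is δ ≈ 0.919 rad (52.7°).
Interpolate at f = 2/5 with slerp weights a = sin((1−f)δ)/sin δ ≈ 0.659, b = sin(fδ)/sin δ ≈ 0.452.
p = a·p₁ + b·p₂ ≈ (-0.270, 0.034, 0.962); φ = arcsin(p_z) ≈ 74.19°, λ = atan2(p_y, p_x) ≈ 172.81°.

≈ (74°N, 173°E)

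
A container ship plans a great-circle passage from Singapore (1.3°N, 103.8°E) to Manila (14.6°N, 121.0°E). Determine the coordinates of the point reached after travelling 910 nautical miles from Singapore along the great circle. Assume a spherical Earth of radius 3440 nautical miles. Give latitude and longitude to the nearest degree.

≈ 11°N, 116°E

From cos δ = sin φ₁ sin φ₂ + cos φ₁ cos φ₂ cos Δλ, the central angle is δ ≈ 0.377 rad (21.6°). The total great-circle distance is δ·R ≈ 0.377 × 3440 ≈ 1296 nmi, so the target fraction is f = 910/1296 ≈ 0.702.
Interpolate at f ≈ 0.702 with slerp weights a = sin((1−f)δ)/sin δ ≈ 0.304, b = sin(fδ)/sin δ ≈ 0.711.
p = a·p₁ + b·p₂ ≈ (-0.427, 0.885, 0.186); φ = arcsin(p_z) ≈ 10.73°, λ = atan2(p_y, p_x) ≈ 115.75°.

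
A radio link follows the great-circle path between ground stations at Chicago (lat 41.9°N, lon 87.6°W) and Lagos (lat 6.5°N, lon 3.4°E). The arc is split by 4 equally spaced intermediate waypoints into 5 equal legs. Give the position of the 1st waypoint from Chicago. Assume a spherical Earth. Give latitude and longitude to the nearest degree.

Convert each endpoint to a unit vector on the sphere (x = cos φ cos λ, y = cos φ sin λ, z = sin φ).
The central angle between the endpoints is δ = arccos(p₁·p₂) ≈ 1.508 rad (86.4°).
Interpolate at f = 1/5 with slerp weights a = sin((1−f)δ)/sin δ ≈ 0.936, b = sin(fδ)/sin δ ≈ 0.298.
p = a·p₁ + b·p₂ ≈ (0.324, -0.679, 0.659); φ = arcsin(p_z) ≈ 41.22°, λ = atan2(p_y, p_x) ≈ -64.45°.

≈ lat 41°N, lon 64°W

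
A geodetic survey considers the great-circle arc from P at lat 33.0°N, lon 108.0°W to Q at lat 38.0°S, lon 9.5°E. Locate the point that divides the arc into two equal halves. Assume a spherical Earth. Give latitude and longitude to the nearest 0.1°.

The haversine formula gives a central angle δ ≈ 2.266 rad (129.8°) between the endpoints.
Interpolate at f = 1/2 with slerp weights a = sin((1−f)δ)/sin δ ≈ 1.179, b = sin(fδ)/sin δ ≈ 1.179.
p = a·p₁ + b·p₂ ≈ (0.611, -0.787, -0.084); φ = arcsin(p_z) ≈ -4.80°, λ = atan2(p_y, p_x) ≈ -52.19°.

≈ lat 4.8°S, lon 52.2°W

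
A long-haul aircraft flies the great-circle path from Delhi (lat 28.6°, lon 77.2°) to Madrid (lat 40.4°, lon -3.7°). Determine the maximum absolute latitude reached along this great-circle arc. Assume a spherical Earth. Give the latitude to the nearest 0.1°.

The great circle lies in the plane with unit normal n̂ = (p₁ × p₂)/|p₁ × p₂|.
Here n̂_z ≈ -0.726; the vertex latitude is φ_max = arccos|n̂_z| ≈ 43.4°.

≈ 43.4°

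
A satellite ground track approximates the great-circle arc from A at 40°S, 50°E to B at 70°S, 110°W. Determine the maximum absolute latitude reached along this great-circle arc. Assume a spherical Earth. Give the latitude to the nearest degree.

≈ 84°S

The great circle lies in the plane with unit normal n̂ = (p₁ × p₂)/|p₁ × p₂|.
Here n̂_z ≈ -0.096; the vertex latitude is φ_max = arccos|n̂_z| ≈ 84.5°.
Check via Clairaut: cos φ_max = |cos φ₁| · sin C = cos(40.0°)·sin(172.8°) ≈ 0.096, again giving ≈ 84.5°.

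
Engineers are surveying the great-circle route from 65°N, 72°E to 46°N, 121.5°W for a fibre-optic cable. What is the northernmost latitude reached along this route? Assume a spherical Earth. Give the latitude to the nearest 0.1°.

The great circle lies in the plane with unit normal n̂ = (p₁ × p₂)/|p₁ × p₂|.
Here n̂_z ≈ +0.074; the vertex latitude is φ_max = arccos|n̂_z| ≈ 85.8°.

≈ 85.8°N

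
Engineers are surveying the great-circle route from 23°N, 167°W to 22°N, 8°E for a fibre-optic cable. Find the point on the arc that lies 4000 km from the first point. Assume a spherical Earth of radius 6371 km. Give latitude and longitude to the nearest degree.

Write both endpoints as unit vectors p₁, p₂ with components (cos φ cos λ, cos φ sin λ, sin φ).
The central angle between the endpoints is δ = arccos(p₁·p₂) ≈ 2.352 rad (134.7°). The total great-circle distance is δ·R ≈ 2.352 × 6371 ≈ 14982 km, so the target fraction is f = 4000/14982 ≈ 0.267.
Interpolate at f ≈ 0.267 with slerp weights a = sin((1−f)δ)/sin δ ≈ 1.391, b = sin(fδ)/sin δ ≈ 0.827.
p = a·p₁ + b·p₂ ≈ (-0.489, -0.181, 0.853); φ = arcsin(p_z) ≈ 58.58°, λ = atan2(p_y, p_x) ≈ -159.63°.

≈ 59°N, 160°W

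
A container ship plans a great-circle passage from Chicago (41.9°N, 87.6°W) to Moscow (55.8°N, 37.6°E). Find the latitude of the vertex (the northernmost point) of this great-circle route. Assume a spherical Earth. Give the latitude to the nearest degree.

≈ 69°N

The great circle lies in the plane with unit normal n̂ = (p₁ × p₂)/|p₁ × p₂|.
Here n̂_z ≈ +0.360; the vertex latitude is φ_max = arccos|n̂_z| ≈ 68.9°.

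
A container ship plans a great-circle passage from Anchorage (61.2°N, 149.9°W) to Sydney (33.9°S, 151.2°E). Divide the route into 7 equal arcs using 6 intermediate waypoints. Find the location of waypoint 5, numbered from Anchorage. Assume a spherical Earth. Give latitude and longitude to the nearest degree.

≈ 6°S, 164°E

Convert each endpoint to a unit vector on the sphere (x = cos φ cos λ, y = cos φ sin λ, z = sin φ).
The central angle between the endpoints is δ = arccos(p₁·p₂) ≈ 1.857 rad (106.4°).
Interpolate at f = 5/7 with slerp weights a = sin((1−f)δ)/sin δ ≈ 0.527, b = sin(fδ)/sin δ ≈ 1.011.
p = a·p₁ + b·p₂ ≈ (-0.955, 0.277, -0.102); φ = arcsin(p_z) ≈ -5.85°, λ = atan2(p_y, p_x) ≈ 163.83°.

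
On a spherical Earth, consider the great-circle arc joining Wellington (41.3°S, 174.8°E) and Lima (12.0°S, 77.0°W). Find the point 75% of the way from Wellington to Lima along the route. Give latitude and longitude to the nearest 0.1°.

≈ 27.8°S, 96.1°W

Write both endpoints as unit vectors p₁, p₂ with components (cos φ cos λ, cos φ sin λ, sin φ).
The central angle between the endpoints is δ = arccos(p₁·p₂) ≈ 1.663 rad (95.3°).
Interpolate at f = 0.75 with slerp weights a = sin((1−f)δ)/sin δ ≈ 0.406, b = sin(fδ)/sin δ ≈ 0.952.
p = a·p₁ + b·p₂ ≈ (-0.094, -0.880, -0.466); φ = arcsin(p_z) ≈ -27.76°, λ = atan2(p_y, p_x) ≈ -96.10°.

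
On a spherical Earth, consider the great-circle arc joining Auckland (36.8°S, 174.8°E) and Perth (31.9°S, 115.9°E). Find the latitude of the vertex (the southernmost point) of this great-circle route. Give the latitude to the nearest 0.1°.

≈ 38.6°S

The great circle lies in the plane with unit normal n̂ = (p₁ × p₂)/|p₁ × p₂|.
Here n̂_z ≈ -0.782; the vertex latitude is φ_max = arccos|n̂_z| ≈ 38.6°.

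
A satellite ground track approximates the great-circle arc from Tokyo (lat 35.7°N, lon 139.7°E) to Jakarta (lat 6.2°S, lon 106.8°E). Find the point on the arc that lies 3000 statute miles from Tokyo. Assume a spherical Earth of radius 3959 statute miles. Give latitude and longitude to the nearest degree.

Convert each endpoint to a unit vector on the sphere (x = cos φ cos λ, y = cos φ sin λ, z = sin φ).
The central angle between the endpoints is δ = arccos(p₁·p₂) ≈ 0.909 rad (52.1°). The total great-circle distance is δ·R ≈ 0.909 × 3959 ≈ 3597 mi, so the target fraction is f = 3000/3597 ≈ 0.834.
Interpolate at f ≈ 0.834 with slerp weights a = sin((1−f)δ)/sin δ ≈ 0.191, b = sin(fδ)/sin δ ≈ 0.871.
p = a·p₁ + b·p₂ ≈ (-0.368, 0.929, 0.017); φ = arcsin(p_z) ≈ 0.98°, λ = atan2(p_y, p_x) ≈ 111.62°.

≈ lat 1°N, lon 112°E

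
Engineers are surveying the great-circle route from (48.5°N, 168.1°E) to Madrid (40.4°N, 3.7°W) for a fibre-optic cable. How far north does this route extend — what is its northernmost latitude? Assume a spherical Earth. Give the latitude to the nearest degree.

≈ 86°N

The great circle lies in the plane with unit normal n̂ = (p₁ × p₂)/|p₁ × p₂|.
Here n̂_z ≈ -0.072; the vertex latitude is φ_max = arccos|n̂_z| ≈ 85.9°.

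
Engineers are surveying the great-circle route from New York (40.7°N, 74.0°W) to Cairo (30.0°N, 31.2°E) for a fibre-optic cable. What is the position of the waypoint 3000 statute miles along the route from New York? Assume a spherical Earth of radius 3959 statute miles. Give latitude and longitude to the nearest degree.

≈ (49°N, 12°W)

Convert each endpoint to a unit vector on the sphere (x = cos φ cos λ, y = cos φ sin λ, z = sin φ).
The central angle between the endpoints is δ = arccos(p₁·p₂) ≈ 1.416 rad (81.1°). The total great-circle distance is δ·R ≈ 1.416 × 3959 ≈ 5607 mi, so the target fraction is f = 3000/5607 ≈ 0.535.
Interpolate at f ≈ 0.535 with slerp weights a = sin((1−f)δ)/sin δ ≈ 0.619, b = sin(fδ)/sin δ ≈ 0.696.
p = a·p₁ + b·p₂ ≈ (0.645, -0.139, 0.752); φ = arcsin(p_z) ≈ 48.73°, λ = atan2(p_y, p_x) ≈ -12.19°.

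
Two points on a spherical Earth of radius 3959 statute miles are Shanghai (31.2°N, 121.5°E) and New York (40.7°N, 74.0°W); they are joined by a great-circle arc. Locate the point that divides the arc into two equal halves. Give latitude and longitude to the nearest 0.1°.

The haversine formula gives a central angle δ ≈ 1.862 rad (106.7°) between the endpoints.
Interpolate at f = 1/2 with slerp weights a = sin((1−f)δ)/sin δ ≈ 0.837, b = sin(fδ)/sin δ ≈ 0.837.
p = a·p₁ + b·p₂ ≈ (-0.199, 0.000, 0.980); φ = arcsin(p_z) ≈ 78.51°, λ = atan2(p_y, p_x) ≈ 179.87°.

≈ 78.5°N, 179.9°E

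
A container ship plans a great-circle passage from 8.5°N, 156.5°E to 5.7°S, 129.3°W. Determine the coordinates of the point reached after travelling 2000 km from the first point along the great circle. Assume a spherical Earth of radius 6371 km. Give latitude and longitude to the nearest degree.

≈ 6°N, 174°E

Convert each endpoint to a unit vector on the sphere (x = cos φ cos λ, y = cos φ sin λ, z = sin φ).
The central angle between the endpoints is δ = arccos(p₁·p₂) ≈ 1.315 rad (75.3°). The total great-circle distance is δ·R ≈ 1.315 × 6371 ≈ 8376 km, so the target fraction is f = 2000/8376 ≈ 0.239.
Interpolate at f ≈ 0.239 with slerp weights a = sin((1−f)δ)/sin δ ≈ 0.870, b = sin(fδ)/sin δ ≈ 0.319.
p = a·p₁ + b·p₂ ≈ (-0.991, 0.097, 0.097); φ = arcsin(p_z) ≈ 5.56°, λ = atan2(p_y, p_x) ≈ 174.38°.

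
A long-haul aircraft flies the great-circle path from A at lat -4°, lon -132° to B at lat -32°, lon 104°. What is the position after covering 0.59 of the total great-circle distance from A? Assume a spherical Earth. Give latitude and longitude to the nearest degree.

Write both endpoints as unit vectors p₁, p₂ with components (cos φ cos λ, cos φ sin λ, sin φ).
The central angle between the endpoints is δ = arccos(p₁·p₂) ≈ 2.022 rad (115.9°).
Interpolate at f = 0.59 with slerp weights a = sin((1−f)δ)/sin δ ≈ 0.819, b = sin(fδ)/sin δ ≈ 1.033.
p = a·p₁ + b·p₂ ≈ (-0.759, 0.243, -0.604); φ = arcsin(p_z) ≈ -37.19°, λ = atan2(p_y, p_x) ≈ 162.27°.

≈ lat -37°, lon 162°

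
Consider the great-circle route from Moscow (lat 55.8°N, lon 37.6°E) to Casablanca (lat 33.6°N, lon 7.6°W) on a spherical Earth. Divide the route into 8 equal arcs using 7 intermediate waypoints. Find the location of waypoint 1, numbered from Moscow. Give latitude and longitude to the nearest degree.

≈ lat 54°N, lon 30°E

Convert each endpoint to a unit vector on the sphere (x = cos φ cos λ, y = cos φ sin λ, z = sin φ).
The central angle between the endpoints is δ = arccos(p₁·p₂) ≈ 0.664 rad (38.0°).
Interpolate at f = 1/8 with slerp weights a = sin((1−f)δ)/sin δ ≈ 0.891, b = sin(fδ)/sin δ ≈ 0.135.
p = a·p₁ + b·p₂ ≈ (0.508, 0.291, 0.811); φ = arcsin(p_z) ≈ 54.20°, λ = atan2(p_y, p_x) ≈ 29.79°.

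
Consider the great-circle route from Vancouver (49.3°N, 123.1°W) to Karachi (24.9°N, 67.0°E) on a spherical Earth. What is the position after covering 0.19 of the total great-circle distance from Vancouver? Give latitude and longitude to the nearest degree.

≈ 69°N, 132°W

Convert each endpoint to a unit vector on the sphere (x = cos φ cos λ, y = cos φ sin λ, z = sin φ).
The central angle between the endpoints is δ = arccos(p₁·p₂) ≈ 1.837 rad (105.3°).
Interpolate at f = 0.19 with slerp weights a = sin((1−f)δ)/sin δ ≈ 1.033, b = sin(fδ)/sin δ ≈ 0.354.
p = a·p₁ + b·p₂ ≈ (-0.242, -0.268, 0.932); φ = arcsin(p_z) ≈ 68.81°, λ = atan2(p_y, p_x) ≈ -132.07°.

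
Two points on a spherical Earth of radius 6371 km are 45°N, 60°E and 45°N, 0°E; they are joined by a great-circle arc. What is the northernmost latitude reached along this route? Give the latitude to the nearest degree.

≈ 49°N

The great circle lies in the plane with unit normal n̂ = (p₁ × p₂)/|p₁ × p₂|.
Here n̂_z ≈ -0.655; the vertex latitude is φ_max = arccos|n̂_z| ≈ 49.1°.
Check via Clairaut: cos φ_max = |cos φ₁| · sin C = cos(45.0°)·sin(67.8°) ≈ 0.655, again giving ≈ 49.1°.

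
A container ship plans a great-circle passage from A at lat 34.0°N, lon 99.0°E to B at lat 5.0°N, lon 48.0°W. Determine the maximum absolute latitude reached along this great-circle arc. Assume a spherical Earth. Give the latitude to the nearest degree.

≈ 54°N

The great circle lies in the plane with unit normal n̂ = (p₁ × p₂)/|p₁ × p₂|.
Here n̂_z ≈ -0.588; the vertex latitude is φ_max = arccos|n̂_z| ≈ 54.0°.
Check via Clairaut: cos φ_max = |cos φ₁| · sin C = cos(34.0°)·sin(45.2°) ≈ 0.588, again giving ≈ 54.0°.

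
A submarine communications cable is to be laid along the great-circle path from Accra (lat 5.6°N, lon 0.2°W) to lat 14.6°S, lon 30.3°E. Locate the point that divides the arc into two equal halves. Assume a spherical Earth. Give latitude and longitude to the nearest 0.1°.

≈ lat 4.7°S, lon 14.8°E

Convert each endpoint to a unit vector on the sphere (x = cos φ cos λ, y = cos φ sin λ, z = sin φ).
The central angle between the endpoints is δ = arccos(p₁·p₂) ≈ 0.635 rad (36.4°).
Interpolate at f = 1/2 with slerp weights a = sin((1−f)δ)/sin δ ≈ 0.526, b = sin(fδ)/sin δ ≈ 0.526.
p = a·p₁ + b·p₂ ≈ (0.963, 0.255, -0.081); φ = arcsin(p_z) ≈ -4.66°, λ = atan2(p_y, p_x) ≈ 14.83°.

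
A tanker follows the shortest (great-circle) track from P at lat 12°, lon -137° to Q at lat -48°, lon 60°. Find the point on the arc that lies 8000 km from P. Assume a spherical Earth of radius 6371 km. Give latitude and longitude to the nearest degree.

From cos δ = sin φ₁ sin φ₂ + cos φ₁ cos φ₂ cos Δλ, the central angle is δ ≈ 2.466 rad (141.3°). The total great-circle distance is δ·R ≈ 2.466 × 6371 ≈ 15712 km, so the target fraction is f = 8000/15712 ≈ 0.509.
Interpolate at f ≈ 0.509 with slerp weights a = sin((1−f)δ)/sin δ ≈ 1.497, b = sin(fδ)/sin δ ≈ 1.521.
p = a·p₁ + b·p₂ ≈ (-0.562, -0.117, -0.819); φ = arcsin(p_z) ≈ -54.97°, λ = atan2(p_y, p_x) ≈ -168.22°.

≈ lat -55°, lon -168°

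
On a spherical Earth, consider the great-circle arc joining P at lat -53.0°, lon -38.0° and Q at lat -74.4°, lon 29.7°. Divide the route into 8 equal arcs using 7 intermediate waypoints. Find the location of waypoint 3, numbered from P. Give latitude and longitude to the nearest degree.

≈ lat -64°, lon -25°

The haversine formula gives a central angle δ ≈ 0.591 rad (33.8°) between the endpoints.
Interpolate at f = 3/8 with slerp weights a = sin((1−f)δ)/sin δ ≈ 0.648, b = sin(fδ)/sin δ ≈ 0.394.
p = a·p₁ + b·p₂ ≈ (0.399, -0.188, -0.897); φ = arcsin(p_z) ≈ -63.82°, λ = atan2(p_y, p_x) ≈ -25.15°.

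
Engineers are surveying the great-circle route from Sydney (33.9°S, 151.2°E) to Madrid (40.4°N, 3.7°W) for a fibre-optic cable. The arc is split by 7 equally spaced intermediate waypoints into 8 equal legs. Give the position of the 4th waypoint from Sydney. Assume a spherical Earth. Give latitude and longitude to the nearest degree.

≈ 14°N, 85°E

Write both endpoints as unit vectors p₁, p₂ with components (cos φ cos λ, cos φ sin λ, sin φ).
The central angle between the endpoints is δ = arccos(p₁·p₂) ≈ 2.776 rad (159.0°).
Interpolate at f = 4/8 with slerp weights a = sin((1−f)δ)/sin δ ≈ 2.750, b = sin(fδ)/sin δ ≈ 2.750.
p = a·p₁ + b·p₂ ≈ (0.090, 0.964, 0.249); φ = arcsin(p_z) ≈ 14.39°, λ = atan2(p_y, p_x) ≈ 84.69°.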